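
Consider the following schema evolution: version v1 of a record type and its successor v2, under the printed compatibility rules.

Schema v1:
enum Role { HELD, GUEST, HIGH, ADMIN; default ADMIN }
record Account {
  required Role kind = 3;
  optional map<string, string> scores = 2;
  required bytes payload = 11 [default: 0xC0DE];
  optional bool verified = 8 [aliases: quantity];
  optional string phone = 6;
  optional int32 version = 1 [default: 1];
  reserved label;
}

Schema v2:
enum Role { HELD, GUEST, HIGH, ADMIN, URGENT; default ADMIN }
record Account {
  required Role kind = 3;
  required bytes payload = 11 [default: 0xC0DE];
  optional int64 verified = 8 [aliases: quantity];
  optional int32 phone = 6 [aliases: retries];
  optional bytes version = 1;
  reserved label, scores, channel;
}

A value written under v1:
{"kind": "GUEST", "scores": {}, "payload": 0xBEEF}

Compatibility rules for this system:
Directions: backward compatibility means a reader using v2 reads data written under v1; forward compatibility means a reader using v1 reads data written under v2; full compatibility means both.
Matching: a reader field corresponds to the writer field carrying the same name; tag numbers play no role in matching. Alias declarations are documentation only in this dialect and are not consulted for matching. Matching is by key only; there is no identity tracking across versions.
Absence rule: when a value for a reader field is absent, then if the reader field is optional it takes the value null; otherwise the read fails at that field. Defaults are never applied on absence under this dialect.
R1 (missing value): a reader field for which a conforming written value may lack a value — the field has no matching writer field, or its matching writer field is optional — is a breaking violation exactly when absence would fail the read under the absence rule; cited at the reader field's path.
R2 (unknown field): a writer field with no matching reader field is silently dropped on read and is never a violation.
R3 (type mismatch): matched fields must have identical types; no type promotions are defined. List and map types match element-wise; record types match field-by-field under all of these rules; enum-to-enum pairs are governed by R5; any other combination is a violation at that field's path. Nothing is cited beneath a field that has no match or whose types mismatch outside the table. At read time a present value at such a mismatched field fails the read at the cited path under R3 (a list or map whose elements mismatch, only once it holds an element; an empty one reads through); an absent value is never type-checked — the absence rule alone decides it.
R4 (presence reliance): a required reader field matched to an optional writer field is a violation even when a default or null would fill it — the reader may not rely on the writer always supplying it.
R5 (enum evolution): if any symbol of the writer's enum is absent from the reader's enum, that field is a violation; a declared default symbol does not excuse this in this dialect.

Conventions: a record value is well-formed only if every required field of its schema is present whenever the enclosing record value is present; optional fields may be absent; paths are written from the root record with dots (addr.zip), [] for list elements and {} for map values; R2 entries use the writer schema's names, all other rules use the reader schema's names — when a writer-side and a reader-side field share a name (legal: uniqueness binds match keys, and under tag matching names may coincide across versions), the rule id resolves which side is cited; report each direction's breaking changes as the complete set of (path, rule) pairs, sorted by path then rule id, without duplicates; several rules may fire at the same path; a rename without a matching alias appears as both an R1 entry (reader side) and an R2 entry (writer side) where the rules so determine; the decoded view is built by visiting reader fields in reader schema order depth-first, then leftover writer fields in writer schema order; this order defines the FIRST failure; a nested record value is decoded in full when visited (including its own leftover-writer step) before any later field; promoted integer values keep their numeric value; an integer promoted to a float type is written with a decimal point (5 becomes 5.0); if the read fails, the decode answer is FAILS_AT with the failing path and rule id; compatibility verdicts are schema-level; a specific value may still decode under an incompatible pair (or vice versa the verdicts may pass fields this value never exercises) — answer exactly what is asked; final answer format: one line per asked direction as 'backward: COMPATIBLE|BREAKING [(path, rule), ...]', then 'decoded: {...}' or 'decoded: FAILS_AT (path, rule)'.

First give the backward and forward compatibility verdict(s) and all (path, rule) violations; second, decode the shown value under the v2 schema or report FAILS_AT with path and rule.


backward: BREAKING [(phone, R3), (verified, R3), (version, R3)]; forward: BREAKING [(kind, R5), (phone, R3), (verified, R3), (version, R3)]; decoded: {"kind": "GUEST", "payload": 0xBEEF, "verified": null, "phone": null, "version": null}

each type pair in Account: writer, then reader
backward on Account — v2 reading data written by v1:
  Role -> Role, writer required: kind aligns to kind
  bytes -> bytes, writer required: payload aligns to payload
  bool -> int64, writer optional: verified aligns to verified
  string -> int32, writer optional: phone aligns to phone
  int32 -> bytes, writer optional: version aligns to version
  leftover writer field: scores
  R3 fires at phone
  R3 fires at verified
  R3 fires at version
  => backward verdict for Account: BREAKING, 3 violation(s)
forward on Account — v1 reading data written by v2:
  Role -> Role, writer required: kind aligns to kind
  scores: no writer-side match
  bytes -> bytes, writer required: payload aligns to payload
  int64 -> bool, writer optional: verified aligns to verified
  int32 -> string, writer optional: phone aligns to phone
  bytes -> int32, writer optional: version aligns to version
  R5 fires at kind
  R3 fires at phone
  R3 fires at verified
  R3 fires at version
  => forward verdict for Account: BREAKING, 4 violation(s)
decode (reader v2):
  kind := "GUEST"
  payload := 0xBEEF
  verified := null (absent, optional -> null)
  phone := null (absent, optional -> null)
  version := null (absent, optional -> null)
  writer scores: unknown -> dropped
  => decoded: {"kind": "GUEST", "payload": 0xBEEF, "verified": null, "phone": null, "version": null}


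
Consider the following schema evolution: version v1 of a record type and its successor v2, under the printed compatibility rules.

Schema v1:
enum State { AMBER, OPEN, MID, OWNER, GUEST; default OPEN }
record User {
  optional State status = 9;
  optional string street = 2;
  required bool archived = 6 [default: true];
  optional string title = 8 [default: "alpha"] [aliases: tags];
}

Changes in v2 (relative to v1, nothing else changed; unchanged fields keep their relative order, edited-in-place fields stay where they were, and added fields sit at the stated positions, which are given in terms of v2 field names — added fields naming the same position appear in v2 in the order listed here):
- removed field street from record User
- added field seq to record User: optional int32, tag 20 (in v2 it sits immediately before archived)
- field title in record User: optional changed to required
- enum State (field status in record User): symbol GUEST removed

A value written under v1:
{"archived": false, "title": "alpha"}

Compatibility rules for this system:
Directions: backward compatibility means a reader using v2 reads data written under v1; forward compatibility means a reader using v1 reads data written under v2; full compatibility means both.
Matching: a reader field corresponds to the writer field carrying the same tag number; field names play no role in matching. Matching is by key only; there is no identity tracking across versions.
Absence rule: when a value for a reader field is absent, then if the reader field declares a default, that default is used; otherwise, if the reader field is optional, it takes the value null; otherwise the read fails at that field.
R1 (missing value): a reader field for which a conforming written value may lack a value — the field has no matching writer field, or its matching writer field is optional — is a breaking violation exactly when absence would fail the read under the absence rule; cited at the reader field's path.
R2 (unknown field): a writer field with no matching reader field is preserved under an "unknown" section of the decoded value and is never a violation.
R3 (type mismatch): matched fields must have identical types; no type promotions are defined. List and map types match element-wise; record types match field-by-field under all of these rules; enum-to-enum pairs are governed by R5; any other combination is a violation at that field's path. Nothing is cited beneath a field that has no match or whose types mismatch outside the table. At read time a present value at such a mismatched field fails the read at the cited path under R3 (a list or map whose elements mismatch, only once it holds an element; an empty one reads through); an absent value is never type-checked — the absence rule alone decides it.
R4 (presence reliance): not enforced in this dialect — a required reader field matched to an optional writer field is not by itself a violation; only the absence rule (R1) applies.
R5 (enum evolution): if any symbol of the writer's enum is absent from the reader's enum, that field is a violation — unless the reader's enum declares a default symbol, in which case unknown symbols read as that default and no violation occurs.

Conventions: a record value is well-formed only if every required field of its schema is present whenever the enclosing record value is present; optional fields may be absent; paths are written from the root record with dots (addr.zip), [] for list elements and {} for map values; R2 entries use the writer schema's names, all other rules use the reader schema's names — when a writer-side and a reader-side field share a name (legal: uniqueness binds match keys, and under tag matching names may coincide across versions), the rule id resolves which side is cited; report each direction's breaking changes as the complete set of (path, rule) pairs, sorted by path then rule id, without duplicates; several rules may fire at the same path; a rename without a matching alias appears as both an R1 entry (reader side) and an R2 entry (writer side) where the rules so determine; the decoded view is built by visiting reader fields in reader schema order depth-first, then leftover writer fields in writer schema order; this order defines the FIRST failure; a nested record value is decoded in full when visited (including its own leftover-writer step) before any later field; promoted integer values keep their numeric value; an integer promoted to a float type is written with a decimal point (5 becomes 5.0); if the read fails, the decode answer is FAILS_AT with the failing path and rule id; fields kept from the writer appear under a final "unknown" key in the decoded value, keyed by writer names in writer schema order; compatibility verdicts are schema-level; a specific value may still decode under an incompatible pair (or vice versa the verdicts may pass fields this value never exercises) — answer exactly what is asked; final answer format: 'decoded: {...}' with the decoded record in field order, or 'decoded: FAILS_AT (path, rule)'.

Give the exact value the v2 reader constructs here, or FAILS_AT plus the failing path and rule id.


decoded: {"status": null, "seq": null, "archived": false, "title": "alpha"}

each type pair in User: writer, then reader
decoding the User value with the v2 reader:
  status := null (absent, optional -> null)
  seq := null (absent, optional -> null)
  archived := false
  title := "alpha"
  => decoded: {"status": null, "seq": null, "archived": false, "title": "alpha"}
diffs on User not affecting the asked answer:
  field title in record User: optional changed to required -> inert under this dialect — no rule fires on User and the result does not move
  enum State (field status in record User): symbol GUEST removed -> inert under this dialect — no rule fires on User and the result does not move


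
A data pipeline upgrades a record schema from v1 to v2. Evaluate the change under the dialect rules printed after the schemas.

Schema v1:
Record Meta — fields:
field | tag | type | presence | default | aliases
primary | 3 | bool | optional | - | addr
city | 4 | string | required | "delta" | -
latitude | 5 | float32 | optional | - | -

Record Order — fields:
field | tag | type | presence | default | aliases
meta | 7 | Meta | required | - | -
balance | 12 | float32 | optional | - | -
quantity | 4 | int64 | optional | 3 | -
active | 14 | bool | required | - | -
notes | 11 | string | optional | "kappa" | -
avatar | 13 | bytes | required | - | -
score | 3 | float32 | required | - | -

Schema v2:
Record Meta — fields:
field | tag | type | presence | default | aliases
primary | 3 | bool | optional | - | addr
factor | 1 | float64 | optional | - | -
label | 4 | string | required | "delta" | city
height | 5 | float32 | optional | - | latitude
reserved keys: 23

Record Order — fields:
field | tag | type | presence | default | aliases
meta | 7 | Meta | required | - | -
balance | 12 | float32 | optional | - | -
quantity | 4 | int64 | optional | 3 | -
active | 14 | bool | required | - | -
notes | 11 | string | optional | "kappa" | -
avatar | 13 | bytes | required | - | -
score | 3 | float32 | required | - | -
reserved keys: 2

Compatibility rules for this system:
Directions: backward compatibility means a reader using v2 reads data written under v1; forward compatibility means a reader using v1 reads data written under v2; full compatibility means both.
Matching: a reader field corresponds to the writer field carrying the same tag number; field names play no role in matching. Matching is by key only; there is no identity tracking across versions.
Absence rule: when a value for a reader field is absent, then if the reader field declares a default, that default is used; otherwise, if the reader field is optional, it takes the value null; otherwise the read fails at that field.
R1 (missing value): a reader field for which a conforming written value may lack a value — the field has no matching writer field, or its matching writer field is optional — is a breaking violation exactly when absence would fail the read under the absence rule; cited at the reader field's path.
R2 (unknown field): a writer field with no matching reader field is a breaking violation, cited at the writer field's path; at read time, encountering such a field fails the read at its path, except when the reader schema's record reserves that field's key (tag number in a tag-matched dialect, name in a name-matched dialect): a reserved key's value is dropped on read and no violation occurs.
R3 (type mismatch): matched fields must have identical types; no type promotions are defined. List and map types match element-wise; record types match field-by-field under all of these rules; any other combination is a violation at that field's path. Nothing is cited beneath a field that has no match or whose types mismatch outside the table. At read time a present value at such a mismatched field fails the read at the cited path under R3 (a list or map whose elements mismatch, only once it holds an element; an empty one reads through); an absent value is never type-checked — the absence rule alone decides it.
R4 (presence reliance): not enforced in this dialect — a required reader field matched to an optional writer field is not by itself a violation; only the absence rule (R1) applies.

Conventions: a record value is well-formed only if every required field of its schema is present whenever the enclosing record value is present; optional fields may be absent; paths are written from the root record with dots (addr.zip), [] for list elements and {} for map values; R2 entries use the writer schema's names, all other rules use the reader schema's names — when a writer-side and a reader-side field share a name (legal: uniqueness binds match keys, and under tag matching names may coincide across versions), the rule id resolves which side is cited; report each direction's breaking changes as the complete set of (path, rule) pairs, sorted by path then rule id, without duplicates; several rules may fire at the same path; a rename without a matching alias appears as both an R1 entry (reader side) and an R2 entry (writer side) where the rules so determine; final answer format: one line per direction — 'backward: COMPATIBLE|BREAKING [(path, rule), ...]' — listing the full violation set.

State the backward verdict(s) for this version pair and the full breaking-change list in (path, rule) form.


backward: COMPATIBLE []

each type pair in Order: writer, then reader
backward analysis of Order with v2 as reader and v1 as writer:
  Meta -> Meta, writer required: meta aligns to meta
  float32 -> float32, writer optional: balance aligns to balance
  int64 -> int64, writer optional: quantity aligns to quantity
  bool -> bool, writer required: active aligns to active
  string -> string, writer optional: notes aligns to notes
  bytes -> bytes, writer required: avatar aligns to avatar
  float32 -> float32, writer required: score aligns to score
  bool -> bool, writer optional: meta.primary aligns to meta.primary
  meta.factor has no writer counterpart
  string -> string, writer required: meta.label aligns to meta.city
  float32 -> float32, writer optional: meta.height aligns to meta.latitude
  nothing fires on Order: backward is COMPATIBLE
checking off the Order differences that do not matter here:
  renamed field latitude to height in record Meta (alias latitude declared on the renamed field) -> inert for the asked Order verdict: nothing fires
  renamed field city to label in record Meta (alias city declared on the renamed field) -> inert for the asked Order verdict: nothing fires
  added field factor to record Meta: optional float64, tag 1 (in v2 it sits immediately before label) -> fires only in the forward direction of Order, which is not asked here


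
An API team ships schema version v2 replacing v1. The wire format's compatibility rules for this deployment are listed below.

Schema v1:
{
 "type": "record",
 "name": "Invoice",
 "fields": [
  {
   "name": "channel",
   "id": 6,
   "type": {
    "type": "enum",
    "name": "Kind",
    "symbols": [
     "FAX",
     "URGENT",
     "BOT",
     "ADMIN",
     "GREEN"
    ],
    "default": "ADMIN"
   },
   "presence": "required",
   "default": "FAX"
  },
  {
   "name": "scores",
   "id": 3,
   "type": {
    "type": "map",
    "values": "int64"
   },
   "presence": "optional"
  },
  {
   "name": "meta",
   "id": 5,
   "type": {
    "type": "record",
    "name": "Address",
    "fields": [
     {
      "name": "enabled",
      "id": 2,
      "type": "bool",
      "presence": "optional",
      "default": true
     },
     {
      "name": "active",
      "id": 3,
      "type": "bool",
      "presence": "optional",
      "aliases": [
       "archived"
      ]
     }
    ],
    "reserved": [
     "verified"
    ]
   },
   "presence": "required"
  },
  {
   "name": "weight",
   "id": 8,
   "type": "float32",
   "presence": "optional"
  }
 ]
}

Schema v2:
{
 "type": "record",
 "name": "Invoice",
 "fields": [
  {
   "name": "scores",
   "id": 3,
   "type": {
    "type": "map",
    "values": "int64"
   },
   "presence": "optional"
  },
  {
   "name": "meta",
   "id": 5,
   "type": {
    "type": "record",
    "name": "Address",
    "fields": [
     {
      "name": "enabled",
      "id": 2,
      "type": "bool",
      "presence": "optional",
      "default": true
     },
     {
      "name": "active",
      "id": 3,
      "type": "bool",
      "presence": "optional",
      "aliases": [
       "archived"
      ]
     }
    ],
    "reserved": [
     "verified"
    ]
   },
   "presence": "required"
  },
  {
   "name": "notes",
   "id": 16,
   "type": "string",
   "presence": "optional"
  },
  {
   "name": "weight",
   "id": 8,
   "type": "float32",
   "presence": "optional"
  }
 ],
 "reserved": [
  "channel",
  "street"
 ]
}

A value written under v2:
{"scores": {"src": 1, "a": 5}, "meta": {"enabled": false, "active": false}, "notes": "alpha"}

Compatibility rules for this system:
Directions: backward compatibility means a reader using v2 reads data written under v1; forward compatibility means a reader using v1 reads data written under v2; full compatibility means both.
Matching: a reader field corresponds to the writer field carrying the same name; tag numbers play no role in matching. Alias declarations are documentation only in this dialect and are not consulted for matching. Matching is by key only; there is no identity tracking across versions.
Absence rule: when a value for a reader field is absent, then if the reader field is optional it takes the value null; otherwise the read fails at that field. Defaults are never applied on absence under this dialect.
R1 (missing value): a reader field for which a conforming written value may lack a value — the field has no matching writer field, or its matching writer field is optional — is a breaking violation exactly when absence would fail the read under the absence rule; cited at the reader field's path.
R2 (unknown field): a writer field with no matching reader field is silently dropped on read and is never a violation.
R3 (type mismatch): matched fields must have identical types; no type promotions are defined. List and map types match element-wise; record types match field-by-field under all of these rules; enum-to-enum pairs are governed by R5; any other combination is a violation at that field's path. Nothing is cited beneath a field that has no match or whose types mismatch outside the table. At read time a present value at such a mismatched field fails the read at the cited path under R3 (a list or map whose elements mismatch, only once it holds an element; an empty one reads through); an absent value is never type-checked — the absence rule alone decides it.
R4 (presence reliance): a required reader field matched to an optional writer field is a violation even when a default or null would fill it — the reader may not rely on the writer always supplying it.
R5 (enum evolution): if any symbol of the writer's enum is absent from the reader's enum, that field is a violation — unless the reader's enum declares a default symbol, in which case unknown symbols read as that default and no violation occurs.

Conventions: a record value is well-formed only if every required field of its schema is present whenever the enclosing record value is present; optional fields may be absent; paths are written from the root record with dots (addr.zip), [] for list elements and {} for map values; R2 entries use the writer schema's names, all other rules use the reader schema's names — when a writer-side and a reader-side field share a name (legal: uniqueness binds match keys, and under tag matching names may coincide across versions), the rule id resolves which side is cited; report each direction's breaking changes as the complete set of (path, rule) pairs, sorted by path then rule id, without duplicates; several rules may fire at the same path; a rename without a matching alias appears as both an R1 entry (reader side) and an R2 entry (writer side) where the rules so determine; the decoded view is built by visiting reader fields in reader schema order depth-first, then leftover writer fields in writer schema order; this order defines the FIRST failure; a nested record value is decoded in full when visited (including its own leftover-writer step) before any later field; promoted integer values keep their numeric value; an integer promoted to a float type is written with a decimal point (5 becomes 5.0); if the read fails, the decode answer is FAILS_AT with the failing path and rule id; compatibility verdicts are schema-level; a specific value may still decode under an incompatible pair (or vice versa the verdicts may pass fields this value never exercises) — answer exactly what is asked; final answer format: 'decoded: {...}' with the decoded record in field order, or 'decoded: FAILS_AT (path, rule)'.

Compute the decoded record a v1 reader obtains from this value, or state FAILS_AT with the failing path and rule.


decoded: FAILS_AT (channel, R1)

each type pair in Invoice: writer, then reader
migrating the Invoice value to v1:
  read fails at channel under R1 (no fill)
  => FAILS_AT (channel, R1)
the rest of the Invoice diff is inert for this question:
  added field notes to record Invoice: optional string, tag 16 (in v2 it sits immediately before weight) -> fires no rule on Invoice under this dialect and leaves the result unchanged


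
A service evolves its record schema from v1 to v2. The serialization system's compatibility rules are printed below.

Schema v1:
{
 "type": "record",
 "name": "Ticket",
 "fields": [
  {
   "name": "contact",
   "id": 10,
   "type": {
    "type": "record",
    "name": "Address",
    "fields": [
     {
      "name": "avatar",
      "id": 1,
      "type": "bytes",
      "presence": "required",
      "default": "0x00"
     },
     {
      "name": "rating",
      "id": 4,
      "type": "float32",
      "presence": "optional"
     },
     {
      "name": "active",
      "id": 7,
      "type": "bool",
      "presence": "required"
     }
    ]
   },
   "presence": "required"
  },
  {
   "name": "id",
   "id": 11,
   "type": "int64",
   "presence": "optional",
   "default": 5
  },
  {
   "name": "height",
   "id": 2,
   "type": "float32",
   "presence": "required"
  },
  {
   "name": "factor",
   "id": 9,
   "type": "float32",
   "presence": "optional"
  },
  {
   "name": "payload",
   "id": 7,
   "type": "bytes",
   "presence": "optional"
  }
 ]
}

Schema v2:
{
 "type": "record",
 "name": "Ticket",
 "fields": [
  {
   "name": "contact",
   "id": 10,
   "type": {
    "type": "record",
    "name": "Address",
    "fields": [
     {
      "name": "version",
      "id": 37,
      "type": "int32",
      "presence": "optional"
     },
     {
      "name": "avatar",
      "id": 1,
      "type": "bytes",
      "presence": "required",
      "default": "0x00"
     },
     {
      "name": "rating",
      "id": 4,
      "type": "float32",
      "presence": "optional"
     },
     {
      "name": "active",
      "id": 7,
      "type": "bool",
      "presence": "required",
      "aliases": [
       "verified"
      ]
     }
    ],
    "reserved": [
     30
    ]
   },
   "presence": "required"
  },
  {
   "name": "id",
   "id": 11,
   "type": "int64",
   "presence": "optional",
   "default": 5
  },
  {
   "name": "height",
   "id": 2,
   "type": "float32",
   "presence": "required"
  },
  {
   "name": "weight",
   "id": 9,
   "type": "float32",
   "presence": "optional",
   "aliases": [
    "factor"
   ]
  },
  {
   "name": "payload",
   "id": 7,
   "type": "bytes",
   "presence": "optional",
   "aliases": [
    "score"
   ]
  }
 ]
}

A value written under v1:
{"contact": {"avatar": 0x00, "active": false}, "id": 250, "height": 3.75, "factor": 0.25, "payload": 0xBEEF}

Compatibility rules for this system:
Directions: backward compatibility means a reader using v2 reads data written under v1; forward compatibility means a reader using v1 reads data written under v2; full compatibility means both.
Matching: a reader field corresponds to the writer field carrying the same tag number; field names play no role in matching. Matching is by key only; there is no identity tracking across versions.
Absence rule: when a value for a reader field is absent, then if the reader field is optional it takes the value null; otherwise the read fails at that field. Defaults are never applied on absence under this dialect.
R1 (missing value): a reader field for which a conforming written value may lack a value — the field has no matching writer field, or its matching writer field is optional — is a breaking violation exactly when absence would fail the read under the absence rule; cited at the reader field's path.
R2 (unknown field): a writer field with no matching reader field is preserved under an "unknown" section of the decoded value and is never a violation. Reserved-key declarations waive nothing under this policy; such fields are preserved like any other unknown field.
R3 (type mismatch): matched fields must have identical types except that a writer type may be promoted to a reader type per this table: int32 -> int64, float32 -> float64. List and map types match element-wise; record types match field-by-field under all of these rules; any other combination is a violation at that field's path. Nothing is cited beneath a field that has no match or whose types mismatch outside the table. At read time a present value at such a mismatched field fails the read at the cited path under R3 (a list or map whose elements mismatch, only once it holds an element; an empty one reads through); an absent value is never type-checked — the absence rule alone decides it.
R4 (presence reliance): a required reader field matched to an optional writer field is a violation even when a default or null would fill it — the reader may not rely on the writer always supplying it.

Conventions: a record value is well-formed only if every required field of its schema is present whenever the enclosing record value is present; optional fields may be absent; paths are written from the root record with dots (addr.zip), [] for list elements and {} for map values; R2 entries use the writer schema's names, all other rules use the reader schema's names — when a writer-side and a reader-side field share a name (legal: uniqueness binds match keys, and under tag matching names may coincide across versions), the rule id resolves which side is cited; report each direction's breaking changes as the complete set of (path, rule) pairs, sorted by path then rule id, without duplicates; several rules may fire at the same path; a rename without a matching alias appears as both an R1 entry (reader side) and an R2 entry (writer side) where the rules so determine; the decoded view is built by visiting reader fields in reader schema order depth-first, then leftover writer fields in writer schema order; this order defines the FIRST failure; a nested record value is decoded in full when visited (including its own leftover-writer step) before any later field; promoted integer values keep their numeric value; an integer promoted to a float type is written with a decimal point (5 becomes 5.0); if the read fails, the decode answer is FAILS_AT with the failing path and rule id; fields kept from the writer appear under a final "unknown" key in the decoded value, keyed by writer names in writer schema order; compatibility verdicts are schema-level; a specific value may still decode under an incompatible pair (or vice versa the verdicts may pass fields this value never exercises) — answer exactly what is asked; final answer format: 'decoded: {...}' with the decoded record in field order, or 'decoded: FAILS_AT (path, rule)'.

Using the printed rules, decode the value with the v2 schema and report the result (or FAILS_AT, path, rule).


decoded: {"contact": {"version": null, "avatar": 0x00, "rating": null, "active": false}, "id": 250, "height": 3.75, "weight": 0.25, "payload": 0xBEEF}

arrows below run writer -> reader for Ticket
migrating the Ticket value to v2:
  contact.version := null (not supplied -> null)
  contact.avatar := 0x00
  contact.rating := null (not supplied -> null)
  contact.active := false
  id := 250
  height := 3.75
  weight := 0.25 (from writer factor)
  payload := 0xBEEF
  => decoded: {"contact": {"version": null, "avatar": 0x00, "rating": null, "active": false}, "id": 250, "height": 3.75, "weight": 0.25, "payload": 0xBEEF}


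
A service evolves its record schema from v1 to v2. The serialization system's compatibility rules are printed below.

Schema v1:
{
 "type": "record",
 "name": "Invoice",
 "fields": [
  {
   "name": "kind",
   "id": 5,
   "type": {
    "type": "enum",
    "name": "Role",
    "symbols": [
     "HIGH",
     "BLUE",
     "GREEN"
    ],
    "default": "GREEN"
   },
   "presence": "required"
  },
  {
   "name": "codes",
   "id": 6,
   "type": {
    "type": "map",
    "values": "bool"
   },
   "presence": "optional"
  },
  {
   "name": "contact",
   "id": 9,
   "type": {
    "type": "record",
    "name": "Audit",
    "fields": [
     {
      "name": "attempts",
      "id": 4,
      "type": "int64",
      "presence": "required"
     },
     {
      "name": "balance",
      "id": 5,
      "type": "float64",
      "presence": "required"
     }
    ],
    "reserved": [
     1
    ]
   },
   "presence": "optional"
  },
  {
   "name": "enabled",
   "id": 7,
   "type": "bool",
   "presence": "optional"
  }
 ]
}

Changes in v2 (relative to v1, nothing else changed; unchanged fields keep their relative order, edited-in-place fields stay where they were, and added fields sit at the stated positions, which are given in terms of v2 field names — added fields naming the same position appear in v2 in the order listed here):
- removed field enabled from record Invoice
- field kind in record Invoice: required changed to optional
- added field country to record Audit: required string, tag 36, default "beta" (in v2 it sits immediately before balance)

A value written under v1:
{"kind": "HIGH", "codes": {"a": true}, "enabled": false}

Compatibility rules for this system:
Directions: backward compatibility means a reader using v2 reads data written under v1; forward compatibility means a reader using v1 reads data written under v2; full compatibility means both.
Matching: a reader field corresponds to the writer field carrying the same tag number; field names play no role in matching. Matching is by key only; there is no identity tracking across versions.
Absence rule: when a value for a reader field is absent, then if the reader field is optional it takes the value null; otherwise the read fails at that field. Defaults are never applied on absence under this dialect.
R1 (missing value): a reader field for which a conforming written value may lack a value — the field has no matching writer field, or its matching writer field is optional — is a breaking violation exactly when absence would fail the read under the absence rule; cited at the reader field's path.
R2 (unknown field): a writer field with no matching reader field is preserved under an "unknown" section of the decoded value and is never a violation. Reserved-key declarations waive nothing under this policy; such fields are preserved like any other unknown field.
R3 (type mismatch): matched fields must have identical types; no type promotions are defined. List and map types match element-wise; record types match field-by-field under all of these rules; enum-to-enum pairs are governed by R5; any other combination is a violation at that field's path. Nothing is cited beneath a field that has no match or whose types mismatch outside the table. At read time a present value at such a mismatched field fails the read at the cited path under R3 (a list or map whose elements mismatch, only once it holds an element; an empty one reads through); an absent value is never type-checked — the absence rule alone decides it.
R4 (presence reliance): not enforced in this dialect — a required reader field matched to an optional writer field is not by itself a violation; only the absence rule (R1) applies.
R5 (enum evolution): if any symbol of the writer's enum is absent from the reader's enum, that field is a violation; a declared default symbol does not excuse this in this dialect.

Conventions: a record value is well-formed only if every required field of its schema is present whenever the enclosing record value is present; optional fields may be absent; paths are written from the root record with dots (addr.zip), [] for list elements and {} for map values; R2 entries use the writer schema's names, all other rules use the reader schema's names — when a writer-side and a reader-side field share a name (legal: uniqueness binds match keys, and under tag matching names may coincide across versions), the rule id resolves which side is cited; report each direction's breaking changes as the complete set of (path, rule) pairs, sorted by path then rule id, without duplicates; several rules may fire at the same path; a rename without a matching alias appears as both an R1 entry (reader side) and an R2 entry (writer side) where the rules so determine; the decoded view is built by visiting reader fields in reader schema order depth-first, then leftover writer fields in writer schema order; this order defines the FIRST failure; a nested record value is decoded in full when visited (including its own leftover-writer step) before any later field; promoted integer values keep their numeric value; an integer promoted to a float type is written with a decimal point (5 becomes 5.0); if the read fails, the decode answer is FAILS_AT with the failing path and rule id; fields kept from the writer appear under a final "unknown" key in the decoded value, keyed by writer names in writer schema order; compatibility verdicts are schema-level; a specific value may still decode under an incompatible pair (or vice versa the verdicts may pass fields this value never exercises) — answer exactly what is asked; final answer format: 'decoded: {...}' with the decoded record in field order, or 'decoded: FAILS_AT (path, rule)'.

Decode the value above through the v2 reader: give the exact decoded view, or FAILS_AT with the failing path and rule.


each type pair in Invoice: writer, then reader
decoding the Invoice value with the v2 reader:
  kind := "HIGH"
  codes := {"a": true}
  contact := null (missing; optional => null)
  writer enabled: kept under "unknown"
  => decoded: {"kind": "HIGH", "codes": {"a": true}, "contact": null, "unknown": {"enabled": false}}
diffs on Invoice not affecting the asked answer:
  field kind in record Invoice: required changed to optional -> a verdict-level change on Invoice — the shown value reads the same
  added field country to record Audit: required string, tag 36, default "beta" (in v2 it sits immediately before balance) -> a verdict-level change on Invoice — the shown value reads the same

decoded: {"kind": "HIGH", "codes": {"a": true}, "contact": null, "unknown": {"enabled": false}}


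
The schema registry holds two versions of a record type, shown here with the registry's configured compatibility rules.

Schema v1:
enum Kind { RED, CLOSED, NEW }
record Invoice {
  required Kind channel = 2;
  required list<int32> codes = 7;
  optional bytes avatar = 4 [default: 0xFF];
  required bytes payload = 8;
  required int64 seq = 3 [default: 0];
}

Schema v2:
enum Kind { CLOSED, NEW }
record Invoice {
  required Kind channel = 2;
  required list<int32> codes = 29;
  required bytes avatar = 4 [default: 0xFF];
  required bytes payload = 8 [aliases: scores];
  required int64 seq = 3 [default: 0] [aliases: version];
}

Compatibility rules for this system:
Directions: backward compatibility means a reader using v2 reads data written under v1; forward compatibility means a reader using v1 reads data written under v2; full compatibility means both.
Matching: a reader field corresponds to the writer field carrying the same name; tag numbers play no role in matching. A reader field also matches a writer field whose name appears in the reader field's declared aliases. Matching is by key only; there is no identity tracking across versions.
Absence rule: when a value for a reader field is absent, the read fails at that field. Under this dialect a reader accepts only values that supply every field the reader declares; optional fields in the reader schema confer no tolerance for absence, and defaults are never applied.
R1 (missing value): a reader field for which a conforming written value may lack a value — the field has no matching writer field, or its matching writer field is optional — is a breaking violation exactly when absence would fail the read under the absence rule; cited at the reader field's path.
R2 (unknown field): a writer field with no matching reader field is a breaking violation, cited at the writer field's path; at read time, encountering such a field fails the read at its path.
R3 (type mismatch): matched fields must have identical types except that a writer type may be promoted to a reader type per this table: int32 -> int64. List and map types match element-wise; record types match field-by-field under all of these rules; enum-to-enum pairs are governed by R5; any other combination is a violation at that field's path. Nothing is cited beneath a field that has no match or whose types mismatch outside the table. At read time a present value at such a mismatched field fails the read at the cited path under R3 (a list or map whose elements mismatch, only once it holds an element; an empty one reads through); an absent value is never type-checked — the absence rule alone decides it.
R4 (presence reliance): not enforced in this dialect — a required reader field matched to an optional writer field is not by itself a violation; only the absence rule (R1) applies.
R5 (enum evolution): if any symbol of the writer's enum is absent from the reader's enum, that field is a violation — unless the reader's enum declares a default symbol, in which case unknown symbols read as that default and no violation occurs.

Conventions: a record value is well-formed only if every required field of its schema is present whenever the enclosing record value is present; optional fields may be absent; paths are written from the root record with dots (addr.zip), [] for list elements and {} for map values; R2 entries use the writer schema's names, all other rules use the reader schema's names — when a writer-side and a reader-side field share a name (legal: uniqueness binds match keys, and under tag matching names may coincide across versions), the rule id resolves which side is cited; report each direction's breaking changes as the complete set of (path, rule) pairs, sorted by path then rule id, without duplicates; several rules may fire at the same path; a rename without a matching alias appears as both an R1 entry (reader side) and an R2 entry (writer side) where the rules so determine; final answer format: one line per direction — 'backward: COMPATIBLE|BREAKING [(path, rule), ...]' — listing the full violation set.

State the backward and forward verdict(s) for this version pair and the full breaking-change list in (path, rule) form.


backward: BREAKING [(avatar, R1), (channel, R5)]; forward: COMPATIBLE []

in Invoice below, arrows point writer -> reader
backward analysis of Invoice with v2 as reader and v1 as writer:
  channel: Kind -> Kind, writer required; from channel
  codes: list<int32> -> list<int32>, writer required; from codes
  avatar: bytes -> bytes, writer optional; from avatar
  payload: bytes -> bytes, writer required; from payload
  seq: int64 -> int64, writer required; from seq
  breaking: (avatar, R1)
  breaking: (channel, R5)
  backward on Invoice therefore BREAKING (2)
forward analysis of Invoice with v1 as reader and v2 as writer:
  channel: Kind -> Kind, writer required; from channel
  codes: list<int32> -> list<int32>, writer required; from codes
  avatar: bytes -> bytes, writer required; from avatar
  payload: bytes -> bytes, writer required; from payload
  seq: int64 -> int64, writer required; from seq
  => forward verdict for Invoice: COMPATIBLE, no violations
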